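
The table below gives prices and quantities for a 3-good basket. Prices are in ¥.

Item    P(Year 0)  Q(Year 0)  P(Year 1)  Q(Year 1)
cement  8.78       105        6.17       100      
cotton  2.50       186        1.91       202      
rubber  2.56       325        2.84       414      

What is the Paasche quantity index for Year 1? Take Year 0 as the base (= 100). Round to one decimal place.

Paasche quantity index uses current-period prices as weights.
ΣP(Year 1)·Q(Year 1) = 6.17×100 + 1.91×202 + 2.84×414 = 617 + 385.82 + 1175.76 = 2178.58
ΣP(Year 1)·Q(Year 0) = 6.17×105 + 1.91×186 + 2.84×325 = 647.85 + 355.26 + 923 = 1926.11
Index = 2178.58 / 1926.11 × 100 = 113.1078

113.1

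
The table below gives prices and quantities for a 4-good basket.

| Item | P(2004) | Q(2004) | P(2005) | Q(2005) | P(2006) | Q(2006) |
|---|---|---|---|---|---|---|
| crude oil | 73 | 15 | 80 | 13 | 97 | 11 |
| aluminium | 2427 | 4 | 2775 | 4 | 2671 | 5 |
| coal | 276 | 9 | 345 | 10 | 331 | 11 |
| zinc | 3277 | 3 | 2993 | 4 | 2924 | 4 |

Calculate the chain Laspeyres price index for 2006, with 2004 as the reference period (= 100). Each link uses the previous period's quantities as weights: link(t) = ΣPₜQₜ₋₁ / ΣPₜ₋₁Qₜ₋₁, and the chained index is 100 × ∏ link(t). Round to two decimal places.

Link 2004→2005:
ΣP(2005)Q(2004) = 80×15 + 2775×4 + 345×9 + 2993×3 = 1200 + 11100 + 3105 + 8979 = 24384
ΣP(2004)Q(2004) = 73×15 + 2427×4 + 276×9 + 3277×3 = 1095 + 9708 + 2484 + 9831 = 23118
link = 24384/23118 = 1.054763
Link 2005→2006:
ΣP(2006)Q(2005) = 97×13 + 2671×4 + 331×10 + 2924×4 = 1261 + 10684 + 3310 + 11696 = 26951
ΣP(2005)Q(2005) = 80×13 + 2775×4 + 345×10 + 2993×4 = 1040 + 11100 + 3450 + 11972 = 27562
link = 26951/27562 = 0.977832
Chained index = 100 × 1.054763 × 0.977832 = 103.1380

103.14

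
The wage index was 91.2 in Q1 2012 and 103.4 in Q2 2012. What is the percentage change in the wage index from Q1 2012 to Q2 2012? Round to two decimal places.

13.38%

Change = (103.4 − 91.2) / 91.2 × 100
       = 12.2 / 91.2 × 100 = 13.3772%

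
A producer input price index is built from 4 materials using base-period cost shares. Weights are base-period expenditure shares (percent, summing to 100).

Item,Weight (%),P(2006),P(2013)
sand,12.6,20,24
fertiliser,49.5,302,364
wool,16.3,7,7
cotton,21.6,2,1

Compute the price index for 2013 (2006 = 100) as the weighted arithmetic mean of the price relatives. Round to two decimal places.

sand: 12.6 × (24/20) = 12.6 × 1.200000 = 15.1200
fertiliser: 49.5 × (364/302) = 49.5 × 1.205298 = 59.6623
wool: 16.3 × (7/7) = 16.3 × 1.000000 = 16.3000
cotton: 21.6 × (1/2) = 21.6 × 0.500000 = 10.8000
Index = Σ wᵢ·(p₁ᵢ/p₀ᵢ) = 15.1200 + 59.6623 + 16.3000 + 10.8000 = 101.8823

101.88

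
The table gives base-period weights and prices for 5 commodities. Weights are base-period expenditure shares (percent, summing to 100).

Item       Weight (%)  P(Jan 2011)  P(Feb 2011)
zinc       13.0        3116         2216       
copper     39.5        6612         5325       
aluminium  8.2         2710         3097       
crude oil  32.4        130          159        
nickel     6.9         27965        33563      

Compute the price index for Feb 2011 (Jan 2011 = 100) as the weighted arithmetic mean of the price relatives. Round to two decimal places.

zinc: 13.0 × (2216/3116) = 13.0 × 0.711168 = 9.2452
copper: 39.5 × (5325/6612) = 39.5 × 0.805354 = 31.8115
aluminium: 8.2 × (3097/2710) = 8.2 × 1.142804 = 9.3710
crude oil: 32.4 × (159/130) = 32.4 × 1.223077 = 39.6277
nickel: 6.9 × (33563/27965) = 6.9 × 1.200179 = 8.2812
Index = Σ wᵢ·(p₁ᵢ/p₀ᵢ) = 9.2452 + 31.8115 + 9.3710 + 39.6277 + 8.2812 = 98.3366

98.34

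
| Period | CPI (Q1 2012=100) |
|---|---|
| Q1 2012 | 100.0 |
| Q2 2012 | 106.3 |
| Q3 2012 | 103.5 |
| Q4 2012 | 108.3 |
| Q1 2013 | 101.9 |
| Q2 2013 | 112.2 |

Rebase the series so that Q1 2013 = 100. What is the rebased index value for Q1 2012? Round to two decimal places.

Rebased(Q1 2012) = 100.0 / 101.9 × 100 = 98.1354

98.14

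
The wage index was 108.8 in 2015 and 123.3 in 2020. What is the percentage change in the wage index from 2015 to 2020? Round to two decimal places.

13.33%

Change = (123.3 − 108.8) / 108.8 × 100
       = 14.5 / 108.8 × 100 = 13.3272%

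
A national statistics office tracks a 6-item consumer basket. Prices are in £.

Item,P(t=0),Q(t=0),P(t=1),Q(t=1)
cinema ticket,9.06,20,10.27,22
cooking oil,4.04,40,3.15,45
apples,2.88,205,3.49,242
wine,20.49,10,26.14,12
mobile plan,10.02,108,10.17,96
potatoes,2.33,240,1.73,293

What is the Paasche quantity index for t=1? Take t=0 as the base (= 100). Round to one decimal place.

Paasche quantity index uses current-period prices as weights.
ΣP(t=1)·Q(t=1) = 10.27×22 + 3.15×45 + 3.49×242 + 26.14×12 + 10.17×96 + 1.73×293 = 225.94 + 141.75 + 844.58 + 313.68 + 976.32 + 506.89 = 3009.16
ΣP(t=1)·Q(t=0) = 10.27×20 + 3.15×40 + 3.49×205 + 26.14×10 + 10.17×108 + 1.73×240 = 205.4 + 126 + 715.45 + 261.4 + 1098.36 + 415.2 = 2821.81
Index = 3009.16 / 2821.81 × 100 = 106.6394

106.6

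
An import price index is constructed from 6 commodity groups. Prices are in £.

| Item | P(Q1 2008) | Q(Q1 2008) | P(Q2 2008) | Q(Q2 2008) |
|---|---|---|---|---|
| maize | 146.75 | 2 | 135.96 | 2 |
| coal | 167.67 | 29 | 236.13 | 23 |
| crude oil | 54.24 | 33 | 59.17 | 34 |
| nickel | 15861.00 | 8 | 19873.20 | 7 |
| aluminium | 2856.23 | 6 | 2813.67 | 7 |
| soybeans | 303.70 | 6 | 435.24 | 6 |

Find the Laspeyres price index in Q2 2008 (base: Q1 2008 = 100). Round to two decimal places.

Laspeyres price index uses base-period quantities as weights.
ΣP(Q2 2008)·Q(Q1 2008) = 135.96×2 + 236.13×29 + 59.17×33 + 19873.20×8 + 2813.67×6 + 435.24×6 = 271.92 + 6847.77 + 1952.61 + 158985.6 + 16882.02 + 2611.44 = 187551.36
ΣP(Q1 2008)·Q(Q1 2008) = 146.75×2 + 167.67×29 + 54.24×33 + 15861.00×8 + 2856.23×6 + 303.70×6 = 293.5 + 4862.43 + 1789.92 + 126888 + 17137.38 + 1822.2 = 152793.43
Index = 187551.36 / 152793.43 × 100 = 122.7483

122.75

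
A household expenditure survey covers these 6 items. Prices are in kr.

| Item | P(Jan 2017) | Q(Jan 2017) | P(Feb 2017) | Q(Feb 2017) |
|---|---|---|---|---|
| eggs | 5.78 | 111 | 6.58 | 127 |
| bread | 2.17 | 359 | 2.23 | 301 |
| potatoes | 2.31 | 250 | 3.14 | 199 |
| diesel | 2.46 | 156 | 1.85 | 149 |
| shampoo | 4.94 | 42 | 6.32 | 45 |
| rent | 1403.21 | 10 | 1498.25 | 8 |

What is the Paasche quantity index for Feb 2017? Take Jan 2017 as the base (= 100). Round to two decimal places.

82.22

Paasche quantity index uses current-period prices as weights.
ΣP(Feb 2017)·Q(Feb 2017) = 6.58×127 + 2.23×301 + 3.14×199 + 1.85×149 + 6.32×45 + 1498.25×8 = 835.66 + 671.23 + 624.86 + 275.65 + 284.4 + 11986 = 14677.8
ΣP(Feb 2017)·Q(Jan 2017) = 6.58×111 + 2.23×359 + 3.14×250 + 1.85×156 + 6.32×42 + 1498.25×10 = 730.38 + 800.57 + 785 + 288.6 + 265.44 + 14982.5 = 17852.49
Index = 14677.8 / 17852.49 × 100 = 82.2171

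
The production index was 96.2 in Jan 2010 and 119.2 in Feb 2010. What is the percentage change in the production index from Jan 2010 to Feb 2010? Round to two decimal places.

23.91%

Change = (119.2 − 96.2) / 96.2 × 100
       = 23.0 / 96.2 × 100 = 23.9085%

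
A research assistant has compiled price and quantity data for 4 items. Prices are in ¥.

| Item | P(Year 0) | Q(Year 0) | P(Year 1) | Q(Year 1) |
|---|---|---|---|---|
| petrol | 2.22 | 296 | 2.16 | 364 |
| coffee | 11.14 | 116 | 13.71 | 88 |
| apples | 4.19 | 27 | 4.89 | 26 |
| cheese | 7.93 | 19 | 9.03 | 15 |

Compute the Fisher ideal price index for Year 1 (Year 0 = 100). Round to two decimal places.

Laspeyres component (base-period weights):
ΣP(Year 1)Q(Year 0) = 2.16×296 + 13.71×116 + 4.89×27 + 9.03×19 = 639.36 + 1590.36 + 132.03 + 171.57 = 2533.32
ΣP(Year 0)Q(Year 0) = 2.22×296 + 11.14×116 + 4.19×27 + 7.93×19 = 657.12 + 1292.24 + 113.13 + 150.67 = 2213.16
L = 2533.32 / 2213.16 × 100 = 114.4662
Paasche component (current-period weights):
ΣP(Year 1)Q(Year 1) = 2.16×364 + 13.71×88 + 4.89×26 + 9.03×15 = 786.24 + 1206.48 + 127.14 + 135.45 = 2255.31
ΣP(Year 0)Q(Year 1) = 2.22×364 + 11.14×88 + 4.19×26 + 7.93×15 = 808.08 + 980.32 + 108.94 + 118.95 = 2016.29
P = 2255.31 / 2016.29 × 100 = 111.8544
Fisher = √(L × P) = √(114.4662 × 111.8544) = 113.1528

113.15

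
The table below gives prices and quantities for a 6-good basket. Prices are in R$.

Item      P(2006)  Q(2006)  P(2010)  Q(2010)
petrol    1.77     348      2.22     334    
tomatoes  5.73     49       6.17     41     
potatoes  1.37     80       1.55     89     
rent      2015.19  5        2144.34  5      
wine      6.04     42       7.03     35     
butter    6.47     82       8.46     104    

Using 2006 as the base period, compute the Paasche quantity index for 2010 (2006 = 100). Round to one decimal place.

Paasche quantity index uses current-period prices as weights.
ΣP(2010)·Q(2010) = 2.22×334 + 6.17×41 + 1.55×89 + 2144.34×5 + 7.03×35 + 8.46×104 = 741.48 + 252.97 + 137.95 + 10721.7 + 246.05 + 879.84 = 12979.99
ΣP(2010)·Q(2006) = 2.22×348 + 6.17×49 + 1.55×80 + 2144.34×5 + 7.03×42 + 8.46×82 = 772.56 + 302.33 + 124 + 10721.7 + 295.26 + 693.72 = 12909.57
Index = 12979.99 / 12909.57 × 100 = 100.5455

100.5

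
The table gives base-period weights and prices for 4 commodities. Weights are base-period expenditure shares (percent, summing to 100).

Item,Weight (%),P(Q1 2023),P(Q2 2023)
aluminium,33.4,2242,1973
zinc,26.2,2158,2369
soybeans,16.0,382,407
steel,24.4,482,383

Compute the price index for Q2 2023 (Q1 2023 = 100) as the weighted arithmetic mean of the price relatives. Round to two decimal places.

aluminium: 33.4 × (1973/2242) = 33.4 × 0.880018 = 29.3926
zinc: 26.2 × (2369/2158) = 26.2 × 1.097776 = 28.7617
soybeans: 16.0 × (407/382) = 16.0 × 1.065445 = 17.0471
steel: 24.4 × (383/482) = 24.4 × 0.794606 = 19.3884
Index = Σ wᵢ·(p₁ᵢ/p₀ᵢ) = 29.3926 + 28.7617 + 17.0471 + 19.3884 = 94.5898

94.59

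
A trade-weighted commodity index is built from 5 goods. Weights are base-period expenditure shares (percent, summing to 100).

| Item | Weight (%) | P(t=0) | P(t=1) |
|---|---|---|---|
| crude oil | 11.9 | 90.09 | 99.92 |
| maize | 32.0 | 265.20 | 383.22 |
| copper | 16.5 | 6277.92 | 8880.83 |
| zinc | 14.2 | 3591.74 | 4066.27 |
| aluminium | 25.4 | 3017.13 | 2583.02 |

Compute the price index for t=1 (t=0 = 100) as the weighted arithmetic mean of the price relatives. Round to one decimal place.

crude oil: 11.9 × (99.92/90.09) = 11.9 × 1.109113 = 13.1984
maize: 32.0 × (383.22/265.20) = 32.0 × 1.445023 = 46.2407
copper: 16.5 × (8880.83/6277.92) = 16.5 × 1.414613 = 23.3411
zinc: 14.2 × (4066.27/3591.74) = 14.2 × 1.132117 = 16.0761
aluminium: 25.4 × (2583.02/3017.13) = 25.4 × 0.856118 = 21.7454
Index = Σ wᵢ·(p₁ᵢ/p₀ᵢ) = 13.1984 + 46.2407 + 23.3411 + 16.0761 + 21.7454 = 120.6018

120.6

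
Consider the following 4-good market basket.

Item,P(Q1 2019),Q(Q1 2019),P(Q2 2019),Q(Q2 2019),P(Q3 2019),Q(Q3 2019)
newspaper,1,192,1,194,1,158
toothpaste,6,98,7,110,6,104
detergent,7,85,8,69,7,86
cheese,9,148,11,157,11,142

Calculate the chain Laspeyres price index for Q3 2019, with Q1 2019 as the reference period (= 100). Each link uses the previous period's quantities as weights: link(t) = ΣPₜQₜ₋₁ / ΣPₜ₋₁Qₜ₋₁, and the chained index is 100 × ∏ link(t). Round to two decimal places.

Link Q1 2019→Q2 2019:
ΣP(Q2 2019)Q(Q1 2019) = 1×192 + 7×98 + 8×85 + 11×148 = 192 + 686 + 680 + 1628 = 3186
ΣP(Q1 2019)Q(Q1 2019) = 1×192 + 6×98 + 7×85 + 9×148 = 192 + 588 + 595 + 1332 = 2707
link = 3186/2707 = 1.176949
Link Q2 2019→Q3 2019:
ΣP(Q3 2019)Q(Q2 2019) = 1×194 + 6×110 + 7×69 + 11×157 = 194 + 660 + 483 + 1727 = 3064
ΣP(Q2 2019)Q(Q2 2019) = 1×194 + 7×110 + 8×69 + 11×157 = 194 + 770 + 552 + 1727 = 3243
link = 3064/3243 = 0.944804
Chained index = 100 × 1.176949 × 0.944804 = 111.1986

111.20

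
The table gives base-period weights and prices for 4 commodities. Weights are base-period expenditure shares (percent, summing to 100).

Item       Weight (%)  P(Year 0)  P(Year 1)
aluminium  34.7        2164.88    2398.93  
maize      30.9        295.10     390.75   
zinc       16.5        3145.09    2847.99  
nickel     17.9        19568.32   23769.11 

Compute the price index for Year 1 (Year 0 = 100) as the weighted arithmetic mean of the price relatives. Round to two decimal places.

aluminium: 34.7 × (2398.93/2164.88) = 34.7 × 1.108112 = 38.4515
maize: 30.9 × (390.75/295.10) = 30.9 × 1.324127 = 40.9155
zinc: 16.5 × (2847.99/3145.09) = 16.5 × 0.905535 = 14.9413
nickel: 17.9 × (23769.11/19568.32) = 17.9 × 1.214673 = 21.7426
Index = Σ wᵢ·(p₁ᵢ/p₀ᵢ) = 38.4515 + 40.9155 + 14.9413 + 21.7426 = 116.0510

116.05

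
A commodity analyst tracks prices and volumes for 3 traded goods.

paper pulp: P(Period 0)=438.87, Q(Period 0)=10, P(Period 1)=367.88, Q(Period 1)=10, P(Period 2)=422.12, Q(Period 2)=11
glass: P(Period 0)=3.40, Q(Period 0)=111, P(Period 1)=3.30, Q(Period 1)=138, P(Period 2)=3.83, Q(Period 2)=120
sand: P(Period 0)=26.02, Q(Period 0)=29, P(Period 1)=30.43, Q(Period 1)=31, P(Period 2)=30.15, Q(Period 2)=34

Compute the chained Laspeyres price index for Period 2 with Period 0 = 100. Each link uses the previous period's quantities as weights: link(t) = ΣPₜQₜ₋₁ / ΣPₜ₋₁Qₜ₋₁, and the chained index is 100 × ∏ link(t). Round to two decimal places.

99.92

Link Period 0→Period 1:
ΣP(Period 1)Q(Period 0) = 367.88×10 + 3.30×111 + 30.43×29 = 3678.8 + 366.3 + 882.47 = 4927.57
ΣP(Period 0)Q(Period 0) = 438.87×10 + 3.40×111 + 26.02×29 = 4388.7 + 377.4 + 754.58 = 5520.68
link = 4927.57/5520.68 = 0.892566
Link Period 1→Period 2:
ΣP(Period 2)Q(Period 1) = 422.12×10 + 3.83×138 + 30.15×31 = 4221.2 + 528.54 + 934.65 = 5684.39
ΣP(Period 1)Q(Period 1) = 367.88×10 + 3.30×138 + 30.43×31 = 3678.8 + 455.4 + 943.33 = 5077.53
link = 5684.39/5077.53 = 1.119519
Chained index = 100 × 0.892566 × 1.119519 = 99.9244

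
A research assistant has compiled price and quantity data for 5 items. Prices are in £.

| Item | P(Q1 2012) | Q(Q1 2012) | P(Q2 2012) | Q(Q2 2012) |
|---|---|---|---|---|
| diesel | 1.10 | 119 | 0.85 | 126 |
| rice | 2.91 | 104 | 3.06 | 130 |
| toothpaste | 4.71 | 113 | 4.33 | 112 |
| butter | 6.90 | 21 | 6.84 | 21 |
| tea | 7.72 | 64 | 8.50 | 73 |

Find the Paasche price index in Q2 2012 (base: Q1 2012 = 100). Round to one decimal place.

100.1

Paasche price index uses current-period quantities as weights.
ΣP(Q2 2012)·Q(Q2 2012) = 0.85×126 + 3.06×130 + 4.33×112 + 6.84×21 + 8.50×73 = 107.1 + 397.8 + 484.96 + 143.64 + 620.5 = 1754
ΣP(Q1 2012)·Q(Q2 2012) = 1.10×126 + 2.91×130 + 4.71×112 + 6.90×21 + 7.72×73 = 138.6 + 378.3 + 527.52 + 144.9 + 563.56 = 1752.88
Index = 1754 / 1752.88 × 100 = 100.0639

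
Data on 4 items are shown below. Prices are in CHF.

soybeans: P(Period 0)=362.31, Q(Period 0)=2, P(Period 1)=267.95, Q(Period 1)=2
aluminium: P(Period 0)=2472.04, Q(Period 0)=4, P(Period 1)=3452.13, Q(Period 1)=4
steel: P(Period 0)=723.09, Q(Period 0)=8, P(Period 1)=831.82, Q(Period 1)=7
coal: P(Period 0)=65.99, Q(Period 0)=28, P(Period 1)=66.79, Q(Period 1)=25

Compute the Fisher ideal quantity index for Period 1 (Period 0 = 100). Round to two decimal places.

Laspeyres component (base-period weights):
ΣP(Period 0)Q(Period 1) = 362.31×2 + 2472.04×4 + 723.09×7 + 65.99×25 = 724.62 + 9888.16 + 5061.63 + 1649.75 = 17324.16
ΣP(Period 0)Q(Period 0) = 362.31×2 + 2472.04×4 + 723.09×8 + 65.99×28 = 724.62 + 9888.16 + 5784.72 + 1847.72 = 18245.22
L = 17324.16 / 18245.22 × 100 = 94.9518
Paasche component (current-period weights):
ΣP(Period 1)Q(Period 1) = 267.95×2 + 3452.13×4 + 831.82×7 + 66.79×25 = 535.9 + 13808.52 + 5822.74 + 1669.75 = 21836.91
ΣP(Period 1)Q(Period 0) = 267.95×2 + 3452.13×4 + 831.82×8 + 66.79×28 = 535.9 + 13808.52 + 6654.56 + 1870.12 = 22869.1
P = 21836.91 / 22869.1 × 100 = 95.4865
Fisher = √(L × P) = √(94.9518 × 95.4865) = 95.2188

95.22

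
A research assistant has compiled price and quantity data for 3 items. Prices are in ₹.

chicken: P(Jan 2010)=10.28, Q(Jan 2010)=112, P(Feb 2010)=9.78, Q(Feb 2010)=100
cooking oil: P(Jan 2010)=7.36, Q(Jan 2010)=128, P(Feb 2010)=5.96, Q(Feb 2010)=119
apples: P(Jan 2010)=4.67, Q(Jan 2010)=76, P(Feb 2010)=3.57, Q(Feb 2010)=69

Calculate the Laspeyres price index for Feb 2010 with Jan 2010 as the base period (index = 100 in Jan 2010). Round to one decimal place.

87.0

Laspeyres price index uses base-period quantities as weights.
ΣP(Feb 2010)·Q(Jan 2010) = 9.78×112 + 5.96×128 + 3.57×76 = 1095.36 + 762.88 + 271.32 = 2129.56
ΣP(Jan 2010)·Q(Jan 2010) = 10.28×112 + 7.36×128 + 4.67×76 = 1151.36 + 942.08 + 354.92 = 2448.36
Index = 2129.56 / 2448.36 × 100 = 86.9790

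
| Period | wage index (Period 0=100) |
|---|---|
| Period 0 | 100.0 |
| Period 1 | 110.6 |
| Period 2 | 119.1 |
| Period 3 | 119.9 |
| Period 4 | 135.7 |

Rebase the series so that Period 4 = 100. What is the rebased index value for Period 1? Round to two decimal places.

81.50

Rebased(Period 1) = 110.6 / 135.7 × 100 = 81.5033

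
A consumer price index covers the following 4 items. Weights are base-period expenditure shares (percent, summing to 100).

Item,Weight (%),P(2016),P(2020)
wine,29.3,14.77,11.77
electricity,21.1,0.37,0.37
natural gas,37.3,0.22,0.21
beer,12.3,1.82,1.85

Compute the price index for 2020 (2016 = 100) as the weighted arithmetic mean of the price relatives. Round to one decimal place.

wine: 29.3 × (11.77/14.77) = 29.3 × 0.796886 = 23.3487
electricity: 21.1 × (0.37/0.37) = 21.1 × 1.000000 = 21.1000
natural gas: 37.3 × (0.21/0.22) = 37.3 × 0.954545 = 35.6045
beer: 12.3 × (1.85/1.82) = 12.3 × 1.016484 = 12.5027
Index = Σ wᵢ·(p₁ᵢ/p₀ᵢ) = 23.3487 + 21.1000 + 35.6045 + 12.5027 = 92.5560

92.6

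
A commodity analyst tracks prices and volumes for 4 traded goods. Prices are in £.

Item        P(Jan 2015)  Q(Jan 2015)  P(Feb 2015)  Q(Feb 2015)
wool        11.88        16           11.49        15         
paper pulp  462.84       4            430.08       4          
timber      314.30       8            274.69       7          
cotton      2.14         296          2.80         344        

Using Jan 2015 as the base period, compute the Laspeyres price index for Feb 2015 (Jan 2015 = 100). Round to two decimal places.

Laspeyres price index uses base-period quantities as weights.
ΣP(Feb 2015)·Q(Jan 2015) = 11.49×16 + 430.08×4 + 274.69×8 + 2.80×296 = 183.84 + 1720.32 + 2197.52 + 828.8 = 4930.48
ΣP(Jan 2015)·Q(Jan 2015) = 11.88×16 + 462.84×4 + 314.30×8 + 2.14×296 = 190.08 + 1851.36 + 2514.4 + 633.44 = 5189.28
Index = 4930.48 / 5189.28 × 100 = 95.0128

95.01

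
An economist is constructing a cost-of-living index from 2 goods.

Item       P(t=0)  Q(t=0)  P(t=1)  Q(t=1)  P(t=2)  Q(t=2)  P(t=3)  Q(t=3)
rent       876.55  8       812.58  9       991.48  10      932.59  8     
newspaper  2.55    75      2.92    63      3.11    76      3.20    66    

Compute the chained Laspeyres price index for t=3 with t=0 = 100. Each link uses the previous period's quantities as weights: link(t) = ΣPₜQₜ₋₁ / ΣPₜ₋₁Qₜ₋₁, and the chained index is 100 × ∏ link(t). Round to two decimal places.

Link t=0→t=1:
ΣP(t=1)Q(t=0) = 812.58×8 + 2.92×75 = 6500.64 + 219 = 6719.64
ΣP(t=0)Q(t=0) = 876.55×8 + 2.55×75 = 7012.4 + 191.25 = 7203.65
link = 6719.64/7203.65 = 0.932810
Link t=1→t=2:
ΣP(t=2)Q(t=1) = 991.48×9 + 3.11×63 = 8923.32 + 195.93 = 9119.25
ΣP(t=1)Q(t=1) = 812.58×9 + 2.92×63 = 7313.22 + 183.96 = 7497.18
link = 9119.25/7497.18 = 1.216357
Link t=2→t=3:
ΣP(t=3)Q(t=2) = 932.59×10 + 3.20×76 = 9325.9 + 243.2 = 9569.1
ΣP(t=2)Q(t=2) = 991.48×10 + 3.11×76 = 9914.8 + 236.36 = 10151.16
link = 9569.1/10151.16 = 0.942661
Chained index = 100 × 0.932810 × 1.216357 × 0.942661 = 106.9572

106.96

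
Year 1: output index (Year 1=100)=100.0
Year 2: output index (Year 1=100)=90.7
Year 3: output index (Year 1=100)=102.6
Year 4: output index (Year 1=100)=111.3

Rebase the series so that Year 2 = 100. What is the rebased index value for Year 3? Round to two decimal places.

113.12

Rebased(Year 3) = 102.6 / 90.7 × 100 = 113.1202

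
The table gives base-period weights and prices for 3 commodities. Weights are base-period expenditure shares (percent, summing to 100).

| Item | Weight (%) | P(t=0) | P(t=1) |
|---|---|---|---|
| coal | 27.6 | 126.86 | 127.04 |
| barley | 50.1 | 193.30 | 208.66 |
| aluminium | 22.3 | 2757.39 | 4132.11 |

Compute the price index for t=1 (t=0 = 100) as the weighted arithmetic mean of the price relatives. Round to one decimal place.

115.1

coal: 27.6 × (127.04/126.86) = 27.6 × 1.001419 = 27.6392
barley: 50.1 × (208.66/193.30) = 50.1 × 1.079462 = 54.0810
aluminium: 22.3 × (4132.11/2757.39) = 22.3 × 1.498558 = 33.4179
Index = Σ wᵢ·(p₁ᵢ/p₀ᵢ) = 27.6392 + 54.0810 + 33.4179 = 115.1381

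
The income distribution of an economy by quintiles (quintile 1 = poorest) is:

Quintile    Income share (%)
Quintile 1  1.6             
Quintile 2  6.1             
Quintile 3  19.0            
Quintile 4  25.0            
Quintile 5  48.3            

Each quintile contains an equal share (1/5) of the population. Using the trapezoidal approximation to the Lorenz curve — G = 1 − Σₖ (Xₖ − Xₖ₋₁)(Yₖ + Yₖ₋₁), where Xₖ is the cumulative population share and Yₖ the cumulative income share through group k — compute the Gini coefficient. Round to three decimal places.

Cumulative income shares Yₖ: 0.0160, 0.0770, 0.2670, 0.5170, 1.0000
Σ (Xₖ−Xₖ₋₁)(Yₖ+Yₖ₋₁) = (1/5)(0.0160+0.0000) + (1/5)(0.0770+0.0160) + (1/5)(0.2670+0.0770) + (1/5)(0.5170+0.2670) + (1/5)(1.0000+0.5170)
  = 0.0032 + 0.0186 + 0.0688 + 0.1568 + 0.3034 = 0.5508
G = 1 − 0.5508 = 0.4492

0.449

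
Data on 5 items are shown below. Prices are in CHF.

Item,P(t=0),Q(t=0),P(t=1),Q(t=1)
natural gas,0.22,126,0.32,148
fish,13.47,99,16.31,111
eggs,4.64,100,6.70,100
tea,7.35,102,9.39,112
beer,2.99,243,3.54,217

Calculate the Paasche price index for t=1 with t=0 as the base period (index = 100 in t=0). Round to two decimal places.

125.52

Paasche price index uses current-period quantities as weights.
ΣP(t=1)·Q(t=1) = 0.32×148 + 16.31×111 + 6.70×100 + 9.39×112 + 3.54×217 = 47.36 + 1810.41 + 670 + 1051.68 + 768.18 = 4347.63
ΣP(t=0)·Q(t=1) = 0.22×148 + 13.47×111 + 4.64×100 + 7.35×112 + 2.99×217 = 32.56 + 1495.17 + 464 + 823.2 + 648.83 = 3463.76
Index = 4347.63 / 3463.76 × 100 = 125.5176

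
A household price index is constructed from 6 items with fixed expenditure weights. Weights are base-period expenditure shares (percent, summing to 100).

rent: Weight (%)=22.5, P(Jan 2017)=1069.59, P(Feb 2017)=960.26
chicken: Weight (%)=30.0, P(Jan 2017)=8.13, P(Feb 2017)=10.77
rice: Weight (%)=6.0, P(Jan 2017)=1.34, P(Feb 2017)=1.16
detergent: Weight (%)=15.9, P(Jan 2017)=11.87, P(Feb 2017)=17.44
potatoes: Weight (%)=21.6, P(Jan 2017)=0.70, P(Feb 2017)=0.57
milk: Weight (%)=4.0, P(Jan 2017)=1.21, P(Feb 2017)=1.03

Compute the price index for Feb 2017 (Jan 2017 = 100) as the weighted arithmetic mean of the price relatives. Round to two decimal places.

109.49

rent: 22.5 × (960.26/1069.59) = 22.5 × 0.897783 = 20.2001
chicken: 30.0 × (10.77/8.13) = 30.0 × 1.324723 = 39.7417
rice: 6.0 × (1.16/1.34) = 6.0 × 0.865672 = 5.1940
detergent: 15.9 × (17.44/11.87) = 15.9 × 1.469250 = 23.3611
potatoes: 21.6 × (0.57/0.70) = 21.6 × 0.814286 = 17.5886
milk: 4.0 × (1.03/1.21) = 4.0 × 0.851240 = 3.4050
Index = Σ wᵢ·(p₁ᵢ/p₀ᵢ) = 20.2001 + 39.7417 + 5.1940 + 23.3611 + 17.5886 + 3.4050 = 109.4905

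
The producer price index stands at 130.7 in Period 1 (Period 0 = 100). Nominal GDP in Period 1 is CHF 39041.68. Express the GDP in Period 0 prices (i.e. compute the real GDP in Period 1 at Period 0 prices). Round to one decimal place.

Real = Nominal ÷ (Index/100) = 39041.68 ÷ (130.7/100)
     = 39041.68 ÷ 1.307 = 29871.2165

29871.2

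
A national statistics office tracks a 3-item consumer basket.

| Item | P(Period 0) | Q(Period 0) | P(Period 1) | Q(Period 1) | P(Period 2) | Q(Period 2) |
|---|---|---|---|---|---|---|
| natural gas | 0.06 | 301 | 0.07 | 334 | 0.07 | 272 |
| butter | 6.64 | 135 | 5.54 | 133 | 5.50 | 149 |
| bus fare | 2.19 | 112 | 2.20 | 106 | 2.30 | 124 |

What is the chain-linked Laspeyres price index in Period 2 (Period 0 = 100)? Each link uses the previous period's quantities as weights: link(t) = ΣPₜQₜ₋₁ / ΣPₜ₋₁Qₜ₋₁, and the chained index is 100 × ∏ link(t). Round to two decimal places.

Link Period 0→Period 1:
ΣP(Period 1)Q(Period 0) = 0.07×301 + 5.54×135 + 2.20×112 = 21.07 + 747.9 + 246.4 = 1015.37
ΣP(Period 0)Q(Period 0) = 0.06×301 + 6.64×135 + 2.19×112 = 18.06 + 896.4 + 245.28 = 1159.74
link = 1015.37/1159.74 = 0.875515
Link Period 1→Period 2:
ΣP(Period 2)Q(Period 1) = 0.07×334 + 5.50×133 + 2.30×106 = 23.38 + 731.5 + 243.8 = 998.68
ΣP(Period 1)Q(Period 1) = 0.07×334 + 5.54×133 + 2.20×106 = 23.38 + 736.82 + 233.2 = 993.4
link = 998.68/993.4 = 1.005315
Chained index = 100 × 0.875515 × 1.005315 = 88.0169

88.02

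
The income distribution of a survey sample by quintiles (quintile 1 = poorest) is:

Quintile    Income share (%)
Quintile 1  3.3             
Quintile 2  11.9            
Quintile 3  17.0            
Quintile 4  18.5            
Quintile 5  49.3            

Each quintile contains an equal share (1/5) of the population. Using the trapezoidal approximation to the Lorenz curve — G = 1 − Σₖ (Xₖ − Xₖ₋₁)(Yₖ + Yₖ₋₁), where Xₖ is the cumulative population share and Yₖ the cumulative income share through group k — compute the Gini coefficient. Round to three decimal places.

Cumulative income shares Yₖ: 0.0330, 0.1520, 0.3220, 0.5070, 1.0000
Σ (Xₖ−Xₖ₋₁)(Yₖ+Yₖ₋₁) = (1/5)(0.0330+0.0000) + (1/5)(0.1520+0.0330) + (1/5)(0.3220+0.1520) + (1/5)(0.5070+0.3220) + (1/5)(1.0000+0.5070)
  = 0.0066 + 0.0370 + 0.0948 + 0.1658 + 0.3014 = 0.6056
G = 1 − 0.6056 = 0.3944

0.394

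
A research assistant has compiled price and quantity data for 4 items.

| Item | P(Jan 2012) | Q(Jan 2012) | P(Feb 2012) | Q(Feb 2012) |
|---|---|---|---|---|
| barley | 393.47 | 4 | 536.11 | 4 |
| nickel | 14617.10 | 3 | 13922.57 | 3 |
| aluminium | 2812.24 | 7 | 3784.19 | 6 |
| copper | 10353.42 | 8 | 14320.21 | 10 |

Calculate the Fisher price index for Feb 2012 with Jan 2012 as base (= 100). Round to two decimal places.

125.77

Laspeyres component (base-period weights):
ΣP(Feb 2012)Q(Jan 2012) = 536.11×4 + 13922.57×3 + 3784.19×7 + 14320.21×8 = 2144.44 + 41767.71 + 26489.33 + 114561.68 = 184963.16
ΣP(Jan 2012)Q(Jan 2012) = 393.47×4 + 14617.10×3 + 2812.24×7 + 10353.42×8 = 1573.88 + 43851.3 + 19685.68 + 82827.36 = 147938.22
L = 184963.16 / 147938.22 × 100 = 125.0273
Paasche component (current-period weights):
ΣP(Feb 2012)Q(Feb 2012) = 536.11×4 + 13922.57×3 + 3784.19×6 + 14320.21×10 = 2144.44 + 41767.71 + 22705.14 + 143202.1 = 209819.39
ΣP(Jan 2012)Q(Feb 2012) = 393.47×4 + 14617.10×3 + 2812.24×6 + 10353.42×10 = 1573.88 + 43851.3 + 16873.44 + 103534.2 = 165832.82
P = 209819.39 / 165832.82 × 100 = 126.5246
Fisher = √(L × P) = √(125.0273 × 126.5246) = 125.7737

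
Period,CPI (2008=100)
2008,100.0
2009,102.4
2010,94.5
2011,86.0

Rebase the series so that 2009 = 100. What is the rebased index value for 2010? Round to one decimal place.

Rebased(2010) = 94.5 / 102.4 × 100 = 92.2852

92.3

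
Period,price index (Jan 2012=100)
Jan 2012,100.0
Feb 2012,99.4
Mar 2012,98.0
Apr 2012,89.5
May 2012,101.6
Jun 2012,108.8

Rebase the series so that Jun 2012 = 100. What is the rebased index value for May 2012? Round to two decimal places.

Rebased(May 2012) = 101.6 / 108.8 × 100 = 93.3824

93.38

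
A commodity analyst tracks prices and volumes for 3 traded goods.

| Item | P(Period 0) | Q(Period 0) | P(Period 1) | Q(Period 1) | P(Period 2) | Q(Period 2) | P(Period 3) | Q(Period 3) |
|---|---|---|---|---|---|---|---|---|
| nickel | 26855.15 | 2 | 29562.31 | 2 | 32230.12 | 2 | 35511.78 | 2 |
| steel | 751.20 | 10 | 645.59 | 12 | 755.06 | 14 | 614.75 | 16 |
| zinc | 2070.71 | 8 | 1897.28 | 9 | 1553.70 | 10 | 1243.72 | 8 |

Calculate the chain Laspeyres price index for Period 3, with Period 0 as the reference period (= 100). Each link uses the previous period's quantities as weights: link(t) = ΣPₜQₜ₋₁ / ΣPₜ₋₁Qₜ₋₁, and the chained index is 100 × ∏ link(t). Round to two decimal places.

110.01

Link Period 0→Period 1:
ΣP(Period 1)Q(Period 0) = 29562.31×2 + 645.59×10 + 1897.28×8 = 59124.62 + 6455.9 + 15178.24 = 80758.76
ΣP(Period 0)Q(Period 0) = 26855.15×2 + 751.20×10 + 2070.71×8 = 53710.3 + 7512 + 16565.68 = 77787.98
link = 80758.76/77787.98 = 1.038191
Link Period 1→Period 2:
ΣP(Period 2)Q(Period 1) = 32230.12×2 + 755.06×12 + 1553.70×9 = 64460.24 + 9060.72 + 13983.3 = 87504.26
ΣP(Period 1)Q(Period 1) = 29562.31×2 + 645.59×12 + 1897.28×9 = 59124.62 + 7747.08 + 17075.52 = 83947.22
link = 87504.26/83947.22 = 1.042372
Link Period 2→Period 3:
ΣP(Period 3)Q(Period 2) = 35511.78×2 + 614.75×14 + 1243.72×10 = 71023.56 + 8606.5 + 12437.2 = 92067.26
ΣP(Period 2)Q(Period 2) = 32230.12×2 + 755.06×14 + 1553.70×10 = 64460.24 + 10570.84 + 15537 = 90568.08
link = 92067.26/90568.08 = 1.016553
Chained index = 100 × 1.038191 × 1.042372 × 1.016553 = 110.0095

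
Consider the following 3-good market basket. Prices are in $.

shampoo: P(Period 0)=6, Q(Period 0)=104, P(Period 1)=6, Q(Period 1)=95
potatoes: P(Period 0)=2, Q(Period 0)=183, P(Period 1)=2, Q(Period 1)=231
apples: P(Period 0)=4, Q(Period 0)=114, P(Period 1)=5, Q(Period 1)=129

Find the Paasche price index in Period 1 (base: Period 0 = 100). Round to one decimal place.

Paasche price index uses current-period quantities as weights.
ΣP(Period 1)·Q(Period 1) = 6×95 + 2×231 + 5×129 = 570 + 462 + 645 = 1677
ΣP(Period 0)·Q(Period 1) = 6×95 + 2×231 + 4×129 = 570 + 462 + 516 = 1548
Index = 1677 / 1548 × 100 = 108.3333

108.3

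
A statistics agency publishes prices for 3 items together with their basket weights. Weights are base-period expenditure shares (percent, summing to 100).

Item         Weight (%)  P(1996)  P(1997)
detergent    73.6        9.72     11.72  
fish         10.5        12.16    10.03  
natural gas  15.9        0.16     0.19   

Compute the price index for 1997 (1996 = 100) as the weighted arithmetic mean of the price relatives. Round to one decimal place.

detergent: 73.6 × (11.72/9.72) = 73.6 × 1.205761 = 88.7440
fish: 10.5 × (10.03/12.16) = 10.5 × 0.824836 = 8.6608
natural gas: 15.9 × (0.19/0.16) = 15.9 × 1.187500 = 18.8813
Index = Σ wᵢ·(p₁ᵢ/p₀ᵢ) = 88.7440 + 8.6608 + 18.8813 = 116.2861

116.3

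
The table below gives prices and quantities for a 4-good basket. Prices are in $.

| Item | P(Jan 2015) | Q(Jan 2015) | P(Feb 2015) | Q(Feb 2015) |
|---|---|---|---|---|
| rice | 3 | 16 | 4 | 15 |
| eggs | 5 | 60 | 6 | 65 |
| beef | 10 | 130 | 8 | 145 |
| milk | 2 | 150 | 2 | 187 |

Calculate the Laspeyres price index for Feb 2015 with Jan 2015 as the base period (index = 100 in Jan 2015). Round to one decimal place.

Laspeyres price index uses base-period quantities as weights.
ΣP(Feb 2015)·Q(Jan 2015) = 4×16 + 6×60 + 8×130 + 2×150 = 64 + 360 + 1040 + 300 = 1764
ΣP(Jan 2015)·Q(Jan 2015) = 3×16 + 5×60 + 10×130 + 2×150 = 48 + 300 + 1300 + 300 = 1948
Index = 1764 / 1948 × 100 = 90.5544

90.6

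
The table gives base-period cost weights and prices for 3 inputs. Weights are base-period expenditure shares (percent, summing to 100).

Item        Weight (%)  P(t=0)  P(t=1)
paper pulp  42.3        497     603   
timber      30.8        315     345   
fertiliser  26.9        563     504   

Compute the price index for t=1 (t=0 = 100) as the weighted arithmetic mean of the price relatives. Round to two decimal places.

paper pulp: 42.3 × (603/497) = 42.3 × 1.213280 = 51.3217
timber: 30.8 × (345/315) = 30.8 × 1.095238 = 33.7333
fertiliser: 26.9 × (504/563) = 26.9 × 0.895204 = 24.0810
Index = Σ wᵢ·(p₁ᵢ/p₀ᵢ) = 51.3217 + 33.7333 + 24.0810 = 109.1361

109.14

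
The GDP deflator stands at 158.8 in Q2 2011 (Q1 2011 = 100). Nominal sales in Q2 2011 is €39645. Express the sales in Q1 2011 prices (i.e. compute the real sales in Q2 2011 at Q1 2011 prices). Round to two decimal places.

24965.37

Real = Nominal ÷ (Index/100) = 39645 ÷ (158.8/100)
     = 39645 ÷ 1.588 = 24965.3652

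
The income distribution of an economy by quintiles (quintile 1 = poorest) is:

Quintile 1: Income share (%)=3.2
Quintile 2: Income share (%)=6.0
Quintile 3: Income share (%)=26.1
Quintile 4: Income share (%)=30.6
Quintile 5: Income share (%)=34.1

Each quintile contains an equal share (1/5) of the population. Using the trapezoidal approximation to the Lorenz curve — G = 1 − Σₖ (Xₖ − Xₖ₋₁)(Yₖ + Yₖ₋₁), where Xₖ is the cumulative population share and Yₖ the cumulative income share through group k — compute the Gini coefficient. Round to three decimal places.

0.346

Cumulative income shares Yₖ: 0.0320, 0.0920, 0.3530, 0.6590, 1.0000
Σ (Xₖ−Xₖ₋₁)(Yₖ+Yₖ₋₁) = (1/5)(0.0320+0.0000) + (1/5)(0.0920+0.0320) + (1/5)(0.3530+0.0920) + (1/5)(0.6590+0.3530) + (1/5)(1.0000+0.6590)
  = 0.0064 + 0.0248 + 0.0890 + 0.2024 + 0.3318 = 0.6544
G = 1 − 0.6544 = 0.3456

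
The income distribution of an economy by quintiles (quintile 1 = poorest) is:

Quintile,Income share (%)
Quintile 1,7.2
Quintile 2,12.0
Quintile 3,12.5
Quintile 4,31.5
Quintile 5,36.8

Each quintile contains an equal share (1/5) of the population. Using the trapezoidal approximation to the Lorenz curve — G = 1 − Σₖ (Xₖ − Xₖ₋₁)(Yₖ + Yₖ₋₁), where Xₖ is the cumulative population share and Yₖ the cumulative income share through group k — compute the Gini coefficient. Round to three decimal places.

0.315

Cumulative income shares Yₖ: 0.0720, 0.1920, 0.3170, 0.6320, 1.0000
Σ (Xₖ−Xₖ₋₁)(Yₖ+Yₖ₋₁) = (1/5)(0.0720+0.0000) + (1/5)(0.1920+0.0720) + (1/5)(0.3170+0.1920) + (1/5)(0.6320+0.3170) + (1/5)(1.0000+0.6320)
  = 0.0144 + 0.0528 + 0.1018 + 0.1898 + 0.3264 = 0.6852
G = 1 − 0.6852 = 0.3148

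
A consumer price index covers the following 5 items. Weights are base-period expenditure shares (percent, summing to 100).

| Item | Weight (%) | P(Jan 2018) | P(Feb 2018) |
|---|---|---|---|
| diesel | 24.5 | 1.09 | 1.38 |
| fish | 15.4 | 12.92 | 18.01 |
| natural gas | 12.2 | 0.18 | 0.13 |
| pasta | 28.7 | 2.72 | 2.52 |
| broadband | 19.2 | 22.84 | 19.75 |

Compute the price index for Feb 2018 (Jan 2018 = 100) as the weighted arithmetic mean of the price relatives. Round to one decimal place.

diesel: 24.5 × (1.38/1.09) = 24.5 × 1.266055 = 31.0183
fish: 15.4 × (18.01/12.92) = 15.4 × 1.393963 = 21.4670
natural gas: 12.2 × (0.13/0.18) = 12.2 × 0.722222 = 8.8111
pasta: 28.7 × (2.52/2.72) = 28.7 × 0.926471 = 26.5897
broadband: 19.2 × (19.75/22.84) = 19.2 × 0.864711 = 16.6025
Index = Σ wᵢ·(p₁ᵢ/p₀ᵢ) = 31.0183 + 21.4670 + 8.8111 + 26.5897 + 16.6025 = 104.4886

104.5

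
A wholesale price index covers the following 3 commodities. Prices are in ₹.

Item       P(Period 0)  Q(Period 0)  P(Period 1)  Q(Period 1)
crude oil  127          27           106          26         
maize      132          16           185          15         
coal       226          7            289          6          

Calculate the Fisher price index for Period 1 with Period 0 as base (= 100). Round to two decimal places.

109.79

Laspeyres component (base-period weights):
ΣP(Period 1)Q(Period 0) = 106×27 + 185×16 + 289×7 = 2862 + 2960 + 2023 = 7845
ΣP(Period 0)Q(Period 0) = 127×27 + 132×16 + 226×7 = 3429 + 2112 + 1582 = 7123
L = 7845 / 7123 × 100 = 110.1362
Paasche component (current-period weights):
ΣP(Period 1)Q(Period 1) = 106×26 + 185×15 + 289×6 = 2756 + 2775 + 1734 = 7265
ΣP(Period 0)Q(Period 1) = 127×26 + 132×15 + 226×6 = 3302 + 1980 + 1356 = 6638
P = 7265 / 6638 × 100 = 109.4456
Fisher = √(L × P) = √(110.1362 × 109.4456) = 109.7904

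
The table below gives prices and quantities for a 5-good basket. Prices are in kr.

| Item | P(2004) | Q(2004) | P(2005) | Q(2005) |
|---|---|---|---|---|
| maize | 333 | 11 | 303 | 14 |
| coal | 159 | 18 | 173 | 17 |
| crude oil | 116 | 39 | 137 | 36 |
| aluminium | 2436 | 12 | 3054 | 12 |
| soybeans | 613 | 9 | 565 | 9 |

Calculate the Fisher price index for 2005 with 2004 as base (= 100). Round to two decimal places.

116.60

Laspeyres component (base-period weights):
ΣP(2005)Q(2004) = 303×11 + 173×18 + 137×39 + 3054×12 + 565×9 = 3333 + 3114 + 5343 + 36648 + 5085 = 53523
ΣP(2004)Q(2004) = 333×11 + 159×18 + 116×39 + 2436×12 + 613×9 = 3663 + 2862 + 4524 + 29232 + 5517 = 45798
L = 53523 / 45798 × 100 = 116.8675
Paasche component (current-period weights):
ΣP(2005)Q(2005) = 303×14 + 173×17 + 137×36 + 3054×12 + 565×9 = 4242 + 2941 + 4932 + 36648 + 5085 = 53848
ΣP(2004)Q(2005) = 333×14 + 159×17 + 116×36 + 2436×12 + 613×9 = 4662 + 2703 + 4176 + 29232 + 5517 = 46290
P = 53848 / 46290 × 100 = 116.3275
Fisher = √(L × P) = √(116.8675 × 116.3275) = 116.5972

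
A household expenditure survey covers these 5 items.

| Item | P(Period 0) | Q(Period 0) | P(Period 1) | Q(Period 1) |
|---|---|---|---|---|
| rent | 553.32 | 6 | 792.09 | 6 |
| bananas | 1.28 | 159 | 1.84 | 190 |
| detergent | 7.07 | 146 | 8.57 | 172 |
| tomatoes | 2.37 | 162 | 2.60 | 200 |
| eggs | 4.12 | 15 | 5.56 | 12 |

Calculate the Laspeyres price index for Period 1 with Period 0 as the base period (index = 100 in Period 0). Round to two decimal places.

135.98

Laspeyres price index uses base-period quantities as weights.
ΣP(Period 1)·Q(Period 0) = 792.09×6 + 1.84×159 + 8.57×146 + 2.60×162 + 5.56×15 = 4752.54 + 292.56 + 1251.22 + 421.2 + 83.4 = 6800.92
ΣP(Period 0)·Q(Period 0) = 553.32×6 + 1.28×159 + 7.07×146 + 2.37×162 + 4.12×15 = 3319.92 + 203.52 + 1032.22 + 383.94 + 61.8 = 5001.4
Index = 6800.92 / 5001.4 × 100 = 135.9803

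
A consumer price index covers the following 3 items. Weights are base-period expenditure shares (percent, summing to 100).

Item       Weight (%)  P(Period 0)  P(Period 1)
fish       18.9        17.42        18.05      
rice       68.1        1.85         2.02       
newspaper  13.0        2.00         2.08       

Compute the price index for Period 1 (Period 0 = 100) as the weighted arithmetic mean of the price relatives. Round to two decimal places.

fish: 18.9 × (18.05/17.42) = 18.9 × 1.036165 = 19.5835
rice: 68.1 × (2.02/1.85) = 68.1 × 1.091892 = 74.3578
newspaper: 13.0 × (2.08/2.00) = 13.0 × 1.040000 = 13.5200
Index = Σ wᵢ·(p₁ᵢ/p₀ᵢ) = 19.5835 + 74.3578 + 13.5200 = 107.4614

107.46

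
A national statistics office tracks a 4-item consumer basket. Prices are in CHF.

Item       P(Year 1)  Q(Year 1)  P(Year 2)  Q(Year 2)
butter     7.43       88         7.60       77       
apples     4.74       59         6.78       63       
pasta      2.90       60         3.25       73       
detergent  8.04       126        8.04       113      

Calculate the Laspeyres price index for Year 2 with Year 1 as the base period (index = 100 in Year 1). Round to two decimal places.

107.37

Laspeyres price index uses base-period quantities as weights.
ΣP(Year 2)·Q(Year 1) = 7.60×88 + 6.78×59 + 3.25×60 + 8.04×126 = 668.8 + 400.02 + 195 + 1013.04 = 2276.86
ΣP(Year 1)·Q(Year 1) = 7.43×88 + 4.74×59 + 2.90×60 + 8.04×126 = 653.84 + 279.66 + 174 + 1013.04 = 2120.54
Index = 2276.86 / 2120.54 × 100 = 107.3717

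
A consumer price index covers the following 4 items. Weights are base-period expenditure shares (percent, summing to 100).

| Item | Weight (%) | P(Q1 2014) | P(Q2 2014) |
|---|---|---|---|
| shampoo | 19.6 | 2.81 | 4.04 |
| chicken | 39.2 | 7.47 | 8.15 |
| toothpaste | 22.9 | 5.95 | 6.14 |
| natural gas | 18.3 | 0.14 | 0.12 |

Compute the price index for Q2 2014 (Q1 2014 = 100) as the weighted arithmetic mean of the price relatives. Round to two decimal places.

110.26

shampoo: 19.6 × (4.04/2.81) = 19.6 × 1.437722 = 28.1794
chicken: 39.2 × (8.15/7.47) = 39.2 × 1.091031 = 42.7684
toothpaste: 22.9 × (6.14/5.95) = 22.9 × 1.031933 = 23.6313
natural gas: 18.3 × (0.12/0.14) = 18.3 × 0.857143 = 15.6857
Index = Σ wᵢ·(p₁ᵢ/p₀ᵢ) = 28.1794 + 42.7684 + 23.6313 + 15.6857 = 110.2647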